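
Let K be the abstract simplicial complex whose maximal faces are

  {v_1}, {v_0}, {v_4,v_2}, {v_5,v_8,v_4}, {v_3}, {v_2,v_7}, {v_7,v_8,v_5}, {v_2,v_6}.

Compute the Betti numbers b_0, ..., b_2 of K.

b_0 = 4, b_1 = 1, b_2 = 0.

K has 9 vertices, 8 edges, 2 triangles.
rank ∂_0 = 0, rank ∂_1 = 5 ⇒ b_0 = 9 − 0 − 5 = 4; all invariant factors of ∂_1 are 1 so no torsion. So H_0 ≅ Z^4.
rank ∂_1 = 5, rank ∂_2 = 2 ⇒ b_1 = 8 − 5 − 2 = 1; all invariant factors of ∂_2 are 1 so no torsion. So H_1 ≅ Z.
rank ∂_2 = 2, rank ∂_3 = 0 ⇒ b_2 = 2 − 2 − 0 = 0. So H_2 ≅ 0.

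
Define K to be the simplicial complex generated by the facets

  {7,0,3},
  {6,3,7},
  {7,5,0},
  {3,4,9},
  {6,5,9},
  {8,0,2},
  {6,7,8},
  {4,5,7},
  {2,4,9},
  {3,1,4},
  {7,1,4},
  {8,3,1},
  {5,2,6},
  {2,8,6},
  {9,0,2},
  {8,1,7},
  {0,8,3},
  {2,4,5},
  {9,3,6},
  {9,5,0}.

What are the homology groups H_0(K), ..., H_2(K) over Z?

Fix the vertex order 0 < 1 < 2 < 3 < 4 < 5 < 6 < 7 < 8 < 9 and write every simplex with vertices in increasing order. Then dim K = 2 and the simplices of K are:

  0-simplices (10): [0], [1], [2], [3], [4], [5], [6], [7], [8], [9]
  1-simplices (30): (30 of them)
  2-simplices (20): (20 of them)

so the chain groups are C_0 ≅ Z^10, C_1 ≅ Z^30, C_2 ≅ Z^20.

The boundary map ∂_1: C_1 → C_0 is given by ∂[p,q] = [q] − [p]. For instance
  ∂[1,3] = [3] − [1].
As a 10×30 matrix over Z this has rank 9, with invariant factors (1,1,1,1,1,1,1,1,1).

The boundary map ∂_2: C_2 → C_1 sends each 2-simplex [p,q,r] to [q,r] − [p,r] + [p,q]. For instance
  ∂[0,5,7] = [5,7] − [0,7] + [0,5],
  ∂[0,2,8] = [2,8] − [0,8] + [0,2].
The 30×20 boundary matrix has rank 20 and Smith normal form diag(1,1,1,1,1,1,1,1,1,1,1,1,1,1,1,1,1,1,1,2).

Computing H_k = (kernel of ∂_k) / (image of ∂_{k+1}):

  H_0: rank C_0 − rank ∂_1 = 10 − 9 = 1, and the invariant factors of ∂_1 are all 1, so H_0 = Z.
  H_1: rank ker ∂_1 − rank ∂_2 = (30 − 9) − 20 = 1, and ∂_2 has invariant factor 2 > 1, so H_1 = Z ⊕ Z/2.
  H_2: rank ker ∂_2 − rank ∂_3 = (20 − 20) − 0 = 0, and there is no ∂_3, so H_2 = 0.

(K is a triangulation of the Klein bottle.)

H_0 = Z,  H_1 = Z ⊕ Z/2,  H_2 = 0.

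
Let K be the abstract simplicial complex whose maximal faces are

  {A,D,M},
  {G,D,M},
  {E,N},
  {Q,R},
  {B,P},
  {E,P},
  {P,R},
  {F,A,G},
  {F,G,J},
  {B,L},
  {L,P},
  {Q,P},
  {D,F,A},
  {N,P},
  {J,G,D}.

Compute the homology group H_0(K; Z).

H_0 = Z^2.

Fix the vertex order A < B < D < E < F < G < J < L < M < N < P < Q < R and write every simplex with vertices in increasing order. Then dim K = 2 and the simplices of K are:

  0-simplices (13): A, B, D, E, F, G, J, L, M, N, P, Q, R
  1-simplices (21): AD, AF, AG, AM, BL, BP, DF, DG, DJ, DM, EN, EP, FG, FJ, GJ, GM, LP, NP, PQ, PR, QR
  2-simplices (6): ADF, ADM, AFG, DGJ, DGM, FGJ

Hence C_0 ≅ Z^13, C_1 ≅ Z^21, C_2 ≅ Z^6.

∂_1: C_1 → C_0 sends each edge [p,q] (with p < q) to q − p. For instance
  ∂FJ = J − F.
This gives a 13×21 integer matrix of rank 11; reducing to Smith normal form yields diagonal entries (1,1,1,1,1,1,1,1,1,1,1).

Boundary ∂_2: C_2 → C_1 acts by ∂[p,q,r] = [q,r] − [p,r] + [p,q]. For instance
  ∂ADM = DM − AM + AD,
  ∂DGJ = GJ − DJ + DG.
The 21×6 boundary matrix has rank 6 and Smith normal form diag(1,1,1,1,1,1).

Now H_k = ker ∂_k / im ∂_{k+1}, so:

  H_0: rank C_0 − rank ∂_1 = 13 − 11 = 2, and the invariant factors of ∂_1 are all 1, so H_0 ≅ Z^2.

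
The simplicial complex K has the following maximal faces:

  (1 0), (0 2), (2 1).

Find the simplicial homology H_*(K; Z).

H_0 = Z,  H_1 = Z.

Take the total order 0 < 1 < 2 on the vertex set. Then K (dimension 1) consists of the simplices:

  0-simplices (3): [0], [1], [2]
  1-simplices (3): [0,1], [0,2], [1,2]

Hence C_0 ≅ Z^3, C_1 ≅ Z^3.

The boundary map ∂_1: C_1 → C_0 maps an edge to its endpoints' difference, ∂[p,q] = q − p. For instance
  ∂[0,1] = [1] − [0].
The 3×3 boundary matrix has rank 2 and Smith normal form diag(1,1).

From H_k ≅ ker(∂_k) / im(∂_{k+1}) we obtain:

  H_0: rank C_0 − rank ∂_1 = 3 − 2 = 1, and the invariant factors of ∂_1 are all 1, so H_0 ≅ Z.
  H_1: rank ker ∂_1 − rank ∂_2 = (3 − 2) − 0 = 1, and there is no ∂_2, so H_1 ≅ Z.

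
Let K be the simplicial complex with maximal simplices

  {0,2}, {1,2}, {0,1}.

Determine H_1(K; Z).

We work with the vertex ordering 0 < 1 < 2. The simplices of K, each written with vertices in increasing order, are:

  0-simplices (3): [0], [1], [2]
  1-simplices (3): [0,1], [0,2], [1,2]

giving chain groups C_0 ≅ Z^3, C_1 ≅ Z^3.

Boundary ∂_1: C_1 → C_0 is given by ∂[p,q] = [q] − [p]. For instance
  ∂[1,2] = [2] − [1].
The resulting 3×3 matrix has rank 2, and its Smith normal form has invariant factors (1,1).

Now H_k = ker ∂_k / im ∂_{k+1}, so:

  H_1: rank ker ∂_1 − rank ∂_2 = (3 − 2) − 0 = 1, and there is no ∂_2, so H_1 = Z.

H_1 ≅ Z.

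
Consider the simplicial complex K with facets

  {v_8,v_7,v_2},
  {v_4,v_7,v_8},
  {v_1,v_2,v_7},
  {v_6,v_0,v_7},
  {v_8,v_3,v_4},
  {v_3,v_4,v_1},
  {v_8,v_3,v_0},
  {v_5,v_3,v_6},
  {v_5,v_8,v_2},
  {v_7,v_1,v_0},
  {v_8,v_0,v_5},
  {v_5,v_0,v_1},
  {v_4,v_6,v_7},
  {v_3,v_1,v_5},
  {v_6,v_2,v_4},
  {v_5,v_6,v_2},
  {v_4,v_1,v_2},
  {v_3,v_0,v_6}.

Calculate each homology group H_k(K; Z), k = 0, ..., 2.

Take the total order v_0 < v_1 < v_2 < v_3 < v_4 < v_5 < v_6 < v_7 < v_8 on the vertex set. Then K (dimension 2) consists of the simplices:

  0-simplices (9): [v_0], [v_1], [v_2], [v_3], [v_4], [v_5], [v_6], [v_7], [v_8]
  1-simplices (27): (27 of them)
  2-simplices (18): (18 of them)

so the chain groups are C_0 ≅ Z^9, C_1 ≅ Z^27, C_2 ≅ Z^18.

Boundary ∂_1: C_1 → C_0 sends each edge [p,q] (with p < q) to q − p.
This gives a 9×27 integer matrix of rank 8; reducing to Smith normal form yields diagonal entries (1,1,1,1,1,1,1,1).

Boundary ∂_2: C_2 → C_1 maps a triangle to the signed sum of its edges. For instance
  ∂[v_4,v_6,v_7] = [v_6,v_7] − [v_4,v_7] + [v_4,v_6],
  ∂[v_2,v_5,v_6] = [v_5,v_6] − [v_2,v_6] + [v_2,v_5].
As a 27×18 matrix over Z this has rank 18, with invariant factors (1,1,1,1,1,1,1,1,1,1,1,1,1,1,1,1,1,2).

Now H_k = ker ∂_k / im ∂_{k+1}, so:

  H_0: rank C_0 − rank ∂_1 = 9 − 8 = 1, and the invariant factors of ∂_1 are all 1, so H_0 = Z.
  H_1: rank ker ∂_1 − rank ∂_2 = (27 − 8) − 18 = 1, and ∂_2 has invariant factor 2 > 1, so H_1 = Z ⊕ Z/2.
  H_2: rank ker ∂_2 − rank ∂_3 = (18 − 18) − 0 = 0, and there is no ∂_3, so H_2 = 0.

H_0 = Z,  H_1 = Z ⊕ Z/2,  H_2 = 0.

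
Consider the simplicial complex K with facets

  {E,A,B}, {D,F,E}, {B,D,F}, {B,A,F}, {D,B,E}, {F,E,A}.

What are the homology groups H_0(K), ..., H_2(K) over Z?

H_0 ≅ Z,  H_1 = 0,  H_2 ≅ Z.

We work with the vertex ordering A < B < D < E < F. The simplices of K, each written with vertices in increasing order, are:

  0-simplices (5): A, B, D, E, F
  1-simplices (9): AB, AE, AF, BD, BE, BF, DE, DF, EF
  2-simplices (6): ABE, ABF, AEF, BDE, BDF, DEF

Hence C_0 ≅ Z^5, C_1 ≅ Z^9, C_2 ≅ Z^6.

The boundary map ∂_1: C_1 → C_0 is given by ∂[p,q] = [q] − [p].
The 5×9 boundary matrix has rank 4 and Smith normal form diag(1,1,1,1).

Boundary ∂_2: C_2 → C_1 maps a triangle to the signed sum of its edges. For instance
  ∂AEF = EF − AF + AE,
  ∂BDF = DF − BF + BD.
As a 9×6 matrix over Z this has rank 5, with invariant factors (1,1,1,1,1).

From H_k ≅ ker(∂_k) / im(∂_{k+1}) we obtain:

  H_0: rank C_0 − rank ∂_1 = 5 − 4 = 1, and the invariant factors of ∂_1 are all 1, so H_0 = Z.
  H_1: rank ker ∂_1 − rank ∂_2 = (9 − 4) − 5 = 0, and the invariant factors of ∂_2 are all 1, so H_1 = 0.
  H_2: rank ker ∂_2 − rank ∂_3 = (6 − 5) − 0 = 1, and there is no ∂_3, so H_2 = Z.

As a check, the Euler characteristic is 5 − 9 + 6 = 2, which agrees with 1 − 0 + 1 = 2.
(K is a triangulation of the 2-sphere S^2.)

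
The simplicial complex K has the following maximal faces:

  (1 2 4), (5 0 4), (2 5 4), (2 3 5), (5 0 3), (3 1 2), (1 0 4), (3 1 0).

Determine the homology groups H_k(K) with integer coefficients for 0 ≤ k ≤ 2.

H_0 = Z,  H_1 = 0,  H_2 = Z.

K has 6 vertices, 12 edges, 8 triangles.
rank ∂_0 = 0, rank ∂_1 = 5 ⇒ b_0 = 6 − 0 − 5 = 1; all invariant factors of ∂_1 are 1 so no torsion. So H_0 ≅ Z.
rank ∂_1 = 5, rank ∂_2 = 7 ⇒ b_1 = 12 − 5 − 7 = 0; all invariant factors of ∂_2 are 1 so no torsion. So H_1 ≅ 0.
rank ∂_2 = 7, rank ∂_3 = 0 ⇒ b_2 = 8 − 7 − 0 = 1. So H_2 ≅ Z.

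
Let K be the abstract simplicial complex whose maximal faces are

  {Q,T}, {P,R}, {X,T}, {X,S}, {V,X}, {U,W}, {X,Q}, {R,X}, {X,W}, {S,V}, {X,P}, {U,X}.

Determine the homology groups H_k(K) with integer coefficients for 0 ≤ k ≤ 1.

K has 9 vertices, 12 edges.
rank ∂_0 = 0, rank ∂_1 = 8 ⇒ b_0 = 9 − 0 − 8 = 1; all invariant factors of ∂_1 are 1 so no torsion. So H_0 = Z.
rank ∂_1 = 8, rank ∂_2 = 0 ⇒ b_1 = 12 − 8 − 0 = 4. So H_1 = Z^4.

H_0 ≅ Z,  H_1 ≅ Z^4.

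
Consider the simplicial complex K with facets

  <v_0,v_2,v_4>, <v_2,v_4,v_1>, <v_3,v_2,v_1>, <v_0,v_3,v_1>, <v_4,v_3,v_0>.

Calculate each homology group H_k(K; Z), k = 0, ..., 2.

H_0 = Z,  H_1 = Z,  H_2 = 0.

Fix the vertex order v_0 < v_1 < v_2 < v_3 < v_4 and write every simplex with vertices in increasing order. Then dim K = 2 and the simplices of K are:

  0-simplices (5): [v_0], [v_1], [v_2], [v_3], [v_4]
  1-simplices (10): [v_0,v_1], [v_0,v_2], [v_0,v_3], [v_0,v_4], [v_1,v_2], [v_1,v_3], [v_1,v_4], [v_2,v_3], [v_2,v_4], [v_3,v_4]
  2-simplices (5): [v_0,v_1,v_3], [v_0,v_2,v_4], [v_0,v_3,v_4], [v_1,v_2,v_3], [v_1,v_2,v_4]

so the chain groups are C_0 ≅ Z^5, C_1 ≅ Z^10, C_2 ≅ Z^5.

∂_1: C_1 → C_0 sends each edge [p,q] (with p < q) to q − p.
This gives a 5×10 integer matrix of rank 4; reducing to Smith normal form yields diagonal entries (1,1,1,1).

The boundary map ∂_2: C_2 → C_1 sends each 2-simplex [p,q,r] to [q,r] − [p,r] + [p,q]. For instance
  ∂[v_0,v_1,v_3] = [v_1,v_3] − [v_0,v_3] + [v_0,v_1],
  ∂[v_1,v_2,v_3] = [v_2,v_3] − [v_1,v_3] + [v_1,v_2].
This gives a 10×5 integer matrix of rank 5; reducing to Smith normal form yields diagonal entries (1,1,1,1,1).

Reading off H_k = ker ∂_k / im ∂_{k+1}:

  H_0: rank C_0 − rank ∂_1 = 5 − 4 = 1, and the invariant factors of ∂_1 are all 1, so H_0 ≅ Z.
  H_1: rank ker ∂_1 − rank ∂_2 = (10 − 4) − 5 = 1, and the invariant factors of ∂_2 are all 1, so H_1 ≅ Z.
  H_2: rank ker ∂_2 − rank ∂_3 = (5 − 5) − 0 = 0, and there is no ∂_3, so H_2 ≅ 0.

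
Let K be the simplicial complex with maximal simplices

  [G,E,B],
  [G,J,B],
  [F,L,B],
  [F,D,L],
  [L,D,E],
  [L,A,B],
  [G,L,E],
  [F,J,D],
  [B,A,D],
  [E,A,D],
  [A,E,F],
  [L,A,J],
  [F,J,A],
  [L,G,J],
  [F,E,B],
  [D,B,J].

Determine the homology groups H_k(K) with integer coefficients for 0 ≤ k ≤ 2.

H_0 ≅ Z,  H_1 ≅ Z^2,  H_2 ≅ Z.

Order the vertices as A < B < D < E < F < G < J < L. Listing each simplex with vertices in this order, K has dimension 2 with simplices:

  0-simplices (8): A, B, D, E, F, G, J, L
  1-simplices (24): AB, AD, AE, AF, AJ, AL, BD, BE, BF, BG, BJ, BL, DE, DF, DJ, DL, EF, EG, EL, FJ, FL, GJ, GL, JL
  2-simplices (16): ABD, ABL, ADE, AEF, AFJ, AJL, BDJ, BEF, BEG, BFL, BGJ, DEL, DFJ, DFL, EGL, GJL

so the chain groups are C_0 ≅ Z^8, C_1 ≅ Z^24, C_2 ≅ Z^16.

The boundary map ∂_1: C_1 → C_0 is given by ∂[p,q] = [q] − [p].
As a 8×24 matrix over Z this has rank 7, with invariant factors (1,1,1,1,1,1,1).

The boundary map ∂_2: C_2 → C_1 acts by ∂[p,q,r] = [q,r] − [p,r] + [p,q]. For instance
  ∂ABL = BL − AL + AB,
  ∂AJL = JL − AL + AJ.
The resulting 24×16 matrix has rank 15, and its Smith normal form has invariant factors (1,1,1,1,1,1,1,1,1,1,1,1,1,1,1).

Reading off H_k = ker ∂_k / im ∂_{k+1}:

  H_0: rank C_0 − rank ∂_1 = 8 − 7 = 1, and the invariant factors of ∂_1 are all 1, so H_0 ≅ Z.
  H_1: rank ker ∂_1 − rank ∂_2 = (24 − 7) − 15 = 2, and the invariant factors of ∂_2 are all 1, so H_1 ≅ Z^2.
  H_2: rank ker ∂_2 − rank ∂_3 = (16 − 15) − 0 = 1, and there is no ∂_3, so H_2 ≅ Z.

As a check, the Euler characteristic is 8 − 24 + 16 = 0, which agrees with 1 − 2 + 1 = 0.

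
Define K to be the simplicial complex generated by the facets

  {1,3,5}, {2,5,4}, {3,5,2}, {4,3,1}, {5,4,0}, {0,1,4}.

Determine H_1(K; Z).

H_1 ≅ Z.

Take the total order 0 < 1 < 2 < 3 < 4 < 5 on the vertex set. Then K (dimension 2) consists of the simplices:

  0-simplices (6): [0], [1], [2], [3], [4], [5]
  1-simplices (12): [0,1], [0,4], [0,5], [1,3], [1,4], [1,5], [2,3], [2,4], [2,5], [3,4], [3,5], [4,5]
  2-simplices (6): [0,1,4], [0,4,5], [1,3,4], [1,3,5], [2,3,5], [2,4,5]

Hence C_0 ≅ Z^6, C_1 ≅ Z^12, C_2 ≅ Z^6.

∂_1: C_1 → C_0 is given by ∂[p,q] = [q] − [p].
The 6×12 boundary matrix has rank 5 and Smith normal form diag(1,1,1,1,1).

The boundary map ∂_2: C_2 → C_1 acts by ∂[p,q,r] = [q,r] − [p,r] + [p,q]. For instance
  ∂[2,3,5] = [3,5] − [2,5] + [2,3],
  ∂[2,4,5] = [4,5] − [2,5] + [2,4].
The resulting 12×6 matrix has rank 6, and its Smith normal form has invariant factors (1,1,1,1,1,1).

From H_k ≅ ker(∂_k) / im(∂_{k+1}) we obtain:

  H_1: rank ker ∂_1 − rank ∂_2 = (12 − 5) − 6 = 1, and the invariant factors of ∂_2 are all 1, so H_1 = Z.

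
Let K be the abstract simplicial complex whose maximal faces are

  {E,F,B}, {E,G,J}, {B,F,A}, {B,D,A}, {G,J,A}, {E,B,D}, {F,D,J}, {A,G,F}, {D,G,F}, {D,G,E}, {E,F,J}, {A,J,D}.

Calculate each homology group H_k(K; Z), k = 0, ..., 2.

H_0 ≅ Z,  H_1 ≅ Z/2,  H_2 = 0.

Order the vertices as A < B < D < E < F < G < J. Listing each simplex with vertices in this order, K has dimension 2 with simplices:

  0-simplices (7): A, B, D, E, F, G, J
  1-simplices (18): AB, AD, AF, AG, AJ, BD, BE, BF, DE, DF, DG, DJ, EF, EG, EJ, FG, FJ, GJ
  2-simplices (12): ABD, ABF, ADJ, AFG, AGJ, BDE, BEF, DEG, DFG, DFJ, EFJ, EGJ

Hence C_0 ≅ Z^7, C_1 ≅ Z^18, C_2 ≅ Z^12.

∂_1: C_1 → C_0 sends each edge [p,q] (with p < q) to q − p. For instance
  ∂EG = G − E.
As a 7×18 matrix over Z this has rank 6, with invariant factors (1,1,1,1,1,1).

The boundary map ∂_2: C_2 → C_1 sends each 2-simplex [p,q,r] to [q,r] − [p,r] + [p,q]. For instance
  ∂AGJ = GJ − AJ + AG,
  ∂AFG = FG − AG + AF.
This gives a 18×12 integer matrix of rank 12; reducing to Smith normal form yields diagonal entries (1,1,1,1,1,1,1,1,1,1,1,2).

Now H_k = ker ∂_k / im ∂_{k+1}, so:

  H_0: rank C_0 − rank ∂_1 = 7 − 6 = 1, and the invariant factors of ∂_1 are all 1, so H_0 ≅ Z.
  H_1: rank ker ∂_1 − rank ∂_2 = (18 − 6) − 12 = 0, and ∂_2 has invariant factor 2 > 1, so H_1 ≅ Z/2.
  H_2: rank ker ∂_2 − rank ∂_3 = (12 − 12) − 0 = 0, and there is no ∂_3, so H_2 ≅ 0.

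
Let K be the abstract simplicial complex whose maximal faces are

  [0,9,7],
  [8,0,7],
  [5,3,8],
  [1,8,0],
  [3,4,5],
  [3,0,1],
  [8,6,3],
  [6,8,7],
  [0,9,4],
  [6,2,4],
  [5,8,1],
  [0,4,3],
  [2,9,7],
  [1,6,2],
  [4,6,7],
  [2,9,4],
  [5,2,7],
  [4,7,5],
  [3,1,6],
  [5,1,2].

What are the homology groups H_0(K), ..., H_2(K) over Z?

Fix the vertex order 0 < 1 < 2 < 3 < 4 < 5 < 6 < 7 < 8 < 9 and write every simplex with vertices in increasing order. Then dim K = 2 and the simplices of K are:

  0-simplices (10): [0], [1], [2], [3], [4], [5], [6], [7], [8], [9]
  1-simplices (30): (30 of them)
  2-simplices (20): (20 of them)

so the chain groups are C_0 ≅ Z^10, C_1 ≅ Z^30, C_2 ≅ Z^20.

∂_1: C_1 → C_0 sends each edge [p,q] (with p < q) to q − p.
The resulting 10×30 matrix has rank 9, and its Smith normal form has invariant factors (1,1,1,1,1,1,1,1,1).

The boundary map ∂_2: C_2 → C_1 acts by ∂[p,q,r] = [q,r] − [p,r] + [p,q]. For instance
  ∂[1,3,6] = [3,6] − [1,6] + [1,3],
  ∂[1,5,8] = [5,8] − [1,8] + [1,5].
As a 30×20 matrix over Z this has rank 20, with invariant factors (1,1,1,1,1,1,1,1,1,1,1,1,1,1,1,1,1,1,1,2).

Reading off H_k = ker ∂_k / im ∂_{k+1}:

  H_0: rank C_0 − rank ∂_1 = 10 − 9 = 1, and the invariant factors of ∂_1 are all 1, so H_0 ≅ Z.
  H_1: rank ker ∂_1 − rank ∂_2 = (30 − 9) − 20 = 1, and ∂_2 has invariant factor 2 > 1, so H_1 ≅ Z ⊕ Z/2.
  H_2: rank ker ∂_2 − rank ∂_3 = (20 − 20) − 0 = 0, and there is no ∂_3, so H_2 ≅ 0.

H_0 ≅ Z,  H_1 ≅ Z ⊕ Z/2,  H_2 = 0.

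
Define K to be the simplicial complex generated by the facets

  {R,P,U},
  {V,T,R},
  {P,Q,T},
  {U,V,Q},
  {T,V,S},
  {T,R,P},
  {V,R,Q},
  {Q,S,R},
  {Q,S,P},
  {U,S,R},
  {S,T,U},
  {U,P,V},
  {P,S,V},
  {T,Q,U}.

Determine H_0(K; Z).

We work with the vertex ordering P < Q < R < S < T < U < V. The simplices of K, each written with vertices in increasing order, are:

  0-simplices (7): P, Q, R, S, T, U, V
  1-simplices (21): PQ, PR, PS, PT, PU, PV, QR, QS, QT, QU, QV, RS, RT, RU, RV, ST, SU, SV, TU, TV, UV
  2-simplices (14): PQS, PQT, PRT, PRU, PSV, PUV, QRS, QRV, QTU, QUV, RSU, RTV, STU, STV

giving chain groups C_0 ≅ Z^7, C_1 ≅ Z^21, C_2 ≅ Z^14.

The boundary map ∂_1: C_1 → C_0 sends each edge [p,q] (with p < q) to q − p.
This gives a 7×21 integer matrix of rank 6; reducing to Smith normal form yields diagonal entries (1,1,1,1,1,1).

The boundary map ∂_2: C_2 → C_1 acts by ∂[p,q,r] = [q,r] − [p,r] + [p,q]. For instance
  ∂RTV = TV − RV + RT,
  ∂PRT = RT − PT + PR.
The 21×14 boundary matrix has rank 13 and Smith normal form diag(1,1,1,1,1,1,1,1,1,1,1,1,1).

From H_k ≅ ker(∂_k) / im(∂_{k+1}) we obtain:

  H_0: rank C_0 − rank ∂_1 = 7 − 6 = 1, and the invariant factors of ∂_1 are all 1, so H_0 ≅ Z.

H_0 = Z.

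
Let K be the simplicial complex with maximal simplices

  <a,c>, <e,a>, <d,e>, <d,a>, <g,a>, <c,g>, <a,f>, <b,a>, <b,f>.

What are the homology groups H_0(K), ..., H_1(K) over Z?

Take the total order a < b < c < d < e < f < g on the vertex set. Then K (dimension 1) consists of the simplices:

  0-simplices (7): a, b, c, d, e, f, g
  1-simplices (9): ab, ac, ad, ae, af, ag, bf, cg, de

so the chain groups are C_0 ≅ Z^7, C_1 ≅ Z^9.

Boundary ∂_1: C_1 → C_0 is given by ∂[p,q] = [q] − [p].
This gives a 7×9 integer matrix of rank 6; reducing to Smith normal form yields diagonal entries (1,1,1,1,1,1).

Now H_k = ker ∂_k / im ∂_{k+1}, so:

  H_0: rank C_0 − rank ∂_1 = 7 − 6 = 1, and the invariant factors of ∂_1 are all 1, so H_0 ≅ Z.
  H_1: rank ker ∂_1 − rank ∂_2 = (9 − 6) − 0 = 3, and there is no ∂_2, so H_1 ≅ Z^3.

H_0 = Z,  H_1 = Z^3.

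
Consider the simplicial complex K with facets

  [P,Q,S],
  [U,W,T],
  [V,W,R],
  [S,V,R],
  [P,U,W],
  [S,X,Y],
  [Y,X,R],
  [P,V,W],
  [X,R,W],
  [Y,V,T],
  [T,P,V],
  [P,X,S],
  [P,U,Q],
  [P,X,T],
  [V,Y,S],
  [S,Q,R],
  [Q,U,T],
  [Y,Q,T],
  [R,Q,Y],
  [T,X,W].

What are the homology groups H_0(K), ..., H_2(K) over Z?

Take the total order P < Q < R < S < T < U < V < W < X < Y on the vertex set. Then K (dimension 2) consists of the simplices:

  0-simplices (10): P, Q, R, S, T, U, V, W, X, Y
  1-simplices (30): PQ, PS, PT, PU, PV, PW, PX, QR, QS, QT, QU, QY, RS, RV, RW, RX, RY, SV, SX, SY, TU, TV, TW, TX, TY, UW, VW, VY, WX, XY
  2-simplices (20): PQS, PQU, PSX, PTV, PTX, PUW, PVW, QRS, QRY, QTU, QTY, RSV, RVW, RWX, RXY, SVY, SXY, TUW, TVY, TWX

so the chain groups are C_0 ≅ Z^10, C_1 ≅ Z^30, C_2 ≅ Z^20.

∂_1: C_1 → C_0 sends each edge [p,q] (with p < q) to q − p. For instance
  ∂TY = Y − T.
As a 10×30 matrix over Z this has rank 9, with invariant factors (1,1,1,1,1,1,1,1,1).

The boundary map ∂_2: C_2 → C_1 acts by ∂[p,q,r] = [q,r] − [p,r] + [p,q]. For instance
  ∂QTY = TY − QY + QT,
  ∂SXY = XY − SY + SX.
The 30×20 boundary matrix has rank 20 and Smith normal form diag(1,1,1,1,1,1,1,1,1,1,1,1,1,1,1,1,1,1,1,2).

From H_k ≅ ker(∂_k) / im(∂_{k+1}) we obtain:

  H_0: rank C_0 − rank ∂_1 = 10 − 9 = 1, and the invariant factors of ∂_1 are all 1, so H_0 ≅ Z.
  H_1: rank ker ∂_1 − rank ∂_2 = (30 − 9) − 20 = 1, and ∂_2 has invariant factor 2 > 1, so H_1 ≅ Z ⊕ Z/2.
  H_2: rank ker ∂_2 − rank ∂_3 = (20 − 20) − 0 = 0, and there is no ∂_3, so H_2 ≅ 0.

(K is a triangulation of the Klein bottle.)

H_0 ≅ Z,  H_1 ≅ Z ⊕ Z/2,  H_2 = 0.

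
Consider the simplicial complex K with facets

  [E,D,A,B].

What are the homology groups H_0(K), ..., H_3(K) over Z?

H_0 ≅ Z,  H_1 = 0,  H_2 = 0,  H_3 = 0.

Order the vertices as A < B < D < E. Listing each simplex with vertices in this order, K has dimension 3 with simplices:

  0-simplices (4): A, B, D, E
  1-simplices (6): AB, AD, AE, BD, BE, DE
  2-simplices (4): ABD, ABE, ADE, BDE
  3-simplices (1): ABDE

giving chain groups C_0 ≅ Z^4, C_1 ≅ Z^6, C_2 ≅ Z^4, C_3 ≅ Z^1.

Boundary ∂_1: C_1 → C_0 sends each edge [p,q] (with p < q) to q − p. For instance
  ∂BE = E − B.
The resulting 4×6 matrix has rank 3, and its Smith normal form has invariant factors (1,1,1).

The boundary map ∂_2: C_2 → C_1 acts by ∂[p,q,r] = [q,r] − [p,r] + [p,q]. For instance
  ∂ADE = DE − AE + AD,
  ∂ABE = BE − AE + AB.
As a 6×4 matrix over Z this has rank 3, with invariant factors (1,1,1).

∂_3: C_3 → C_2 sends each 3-simplex σ to the alternating sum Σ_i (−1)^i (σ with its i-th vertex removed). For instance
  ∂ABDE = BDE − ADE + ABE − ABD.
The resulting 4×1 matrix has rank 1, and its Smith normal form has invariant factors (1).

Computing H_k = (kernel of ∂_k) / (image of ∂_{k+1}):

  H_0: rank C_0 − rank ∂_1 = 4 − 3 = 1, and the invariant factors of ∂_1 are all 1, so H_0 = Z.
  H_1: rank ker ∂_1 − rank ∂_2 = (6 − 3) − 3 = 0, and the invariant factors of ∂_2 are all 1, so H_1 = 0.
  H_2: rank ker ∂_2 − rank ∂_3 = (4 − 3) − 1 = 0, and the invariant factors of ∂_3 are all 1, so H_2 = 0.
  H_3: rank ker ∂_3 − rank ∂_4 = (1 − 1) − 0 = 0, and there is no ∂_4, so H_3 = 0.

(K is a triangulation of the 3-simplex.)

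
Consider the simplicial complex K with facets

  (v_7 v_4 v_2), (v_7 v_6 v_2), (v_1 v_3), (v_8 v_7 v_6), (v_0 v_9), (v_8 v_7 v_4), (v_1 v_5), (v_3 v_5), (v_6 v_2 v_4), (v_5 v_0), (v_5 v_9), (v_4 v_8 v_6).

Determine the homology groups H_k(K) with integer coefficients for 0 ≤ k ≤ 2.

Fix the vertex order v_0 < v_1 < v_2 < v_3 < v_4 < v_5 < v_6 < v_7 < v_8 < v_9 and write every simplex with vertices in increasing order. Then dim K = 2 and the simplices of K are:

  0-simplices (10): [v_0], [v_1], [v_2], [v_3], [v_4], [v_5], [v_6], [v_7], [v_8], [v_9]
  1-simplices (15): (15 of them)
  2-simplices (6): [v_2,v_4,v_6], [v_2,v_4,v_7], [v_2,v_6,v_7], [v_4,v_6,v_8], [v_4,v_7,v_8], [v_6,v_7,v_8]

Hence C_0 ≅ Z^10, C_1 ≅ Z^15, C_2 ≅ Z^6.

Boundary ∂_1: C_1 → C_0 sends each edge [p,q] (with p < q) to q − p.
This gives a 10×15 integer matrix of rank 8; reducing to Smith normal form yields diagonal entries (1,1,1,1,1,1,1,1).

The boundary map ∂_2: C_2 → C_1 acts by ∂[p,q,r] = [q,r] − [p,r] + [p,q]. For instance
  ∂[v_4,v_7,v_8] = [v_7,v_8] − [v_4,v_8] + [v_4,v_7],
  ∂[v_6,v_7,v_8] = [v_7,v_8] − [v_6,v_8] + [v_6,v_7].
This gives a 15×6 integer matrix of rank 5; reducing to Smith normal form yields diagonal entries (1,1,1,1,1).

From H_k ≅ ker(∂_k) / im(∂_{k+1}) we obtain:

  H_0: rank C_0 − rank ∂_1 = 10 − 8 = 2, and the invariant factors of ∂_1 are all 1, so H_0 = Z^2.
  H_1: rank ker ∂_1 − rank ∂_2 = (15 − 8) − 5 = 2, and the invariant factors of ∂_2 are all 1, so H_1 = Z^2.
  H_2: rank ker ∂_2 − rank ∂_3 = (6 − 5) − 0 = 1, and there is no ∂_3, so H_2 = Z.

H_0 ≅ Z^2,  H_1 ≅ Z^2,  H_2 ≅ Z.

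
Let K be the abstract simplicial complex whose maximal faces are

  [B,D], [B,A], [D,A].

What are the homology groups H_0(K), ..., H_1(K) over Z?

H_0 = Z,  H_1 = Z.

Fix the vertex order A < B < D and write every simplex with vertices in increasing order. Then dim K = 1 and the simplices of K are:

  0-simplices (3): A, B, D
  1-simplices (3): AB, AD, BD

giving chain groups C_0 ≅ Z^3, C_1 ≅ Z^3.

The boundary map ∂_1: C_1 → C_0 maps an edge to its endpoints' difference, ∂[p,q] = q − p. For instance
  ∂BD = D − B.
This gives a 3×3 integer matrix of rank 2; reducing to Smith normal form yields diagonal entries (1,1).

From H_k ≅ ker(∂_k) / im(∂_{k+1}) we obtain:

  H_0: rank C_0 − rank ∂_1 = 3 − 2 = 1, and the invariant factors of ∂_1 are all 1, so H_0 ≅ Z.
  H_1: rank ker ∂_1 − rank ∂_2 = (3 − 2) − 0 = 1, and there is no ∂_2, so H_1 ≅ Z.

As a check, the Euler characteristic is 3 − 3 = 0, which agrees with 1 − 1 = 0.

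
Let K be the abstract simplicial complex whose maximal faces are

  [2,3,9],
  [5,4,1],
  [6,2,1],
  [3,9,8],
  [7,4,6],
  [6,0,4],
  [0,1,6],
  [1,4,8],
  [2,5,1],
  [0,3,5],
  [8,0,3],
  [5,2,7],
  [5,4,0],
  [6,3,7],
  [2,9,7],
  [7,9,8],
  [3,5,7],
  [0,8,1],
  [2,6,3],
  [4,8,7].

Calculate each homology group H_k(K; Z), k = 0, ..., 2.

Fix the vertex order 0 < 1 < 2 < 3 < 4 < 5 < 6 < 7 < 8 < 9 and write every simplex with vertices in increasing order. Then dim K = 2 and the simplices of K are:

  0-simplices (10): [0], [1], [2], [3], [4], [5], [6], [7], [8], [9]
  1-simplices (30): (30 of them)
  2-simplices (20): (20 of them)

so the chain groups are C_0 ≅ Z^10, C_1 ≅ Z^30, C_2 ≅ Z^20.

∂_1: C_1 → C_0 sends each edge [p,q] (with p < q) to q − p. For instance
  ∂[1,4] = [4] − [1].
This gives a 10×30 integer matrix of rank 9; reducing to Smith normal form yields diagonal entries (1,1,1,1,1,1,1,1,1).

∂_2: C_2 → C_1 sends each 2-simplex [p,q,r] to [q,r] − [p,r] + [p,q]. For instance
  ∂[0,1,8] = [1,8] − [0,8] + [0,1],
  ∂[3,8,9] = [8,9] − [3,9] + [3,8].
This gives a 30×20 integer matrix of rank 20; reducing to Smith normal form yields diagonal entries (1,1,1,1,1,1,1,1,1,1,1,1,1,1,1,1,1,1,1,2).

Computing H_k = (kernel of ∂_k) / (image of ∂_{k+1}):

  H_0: rank C_0 − rank ∂_1 = 10 − 9 = 1, and the invariant factors of ∂_1 are all 1, so H_0 = Z.
  H_1: rank ker ∂_1 − rank ∂_2 = (30 − 9) − 20 = 1, and ∂_2 has invariant factor 2 > 1, so H_1 = Z ⊕ Z/2.
  H_2: rank ker ∂_2 − rank ∂_3 = (20 − 20) − 0 = 0, and there is no ∂_3, so H_2 = 0.

(K is a triangulation of the Klein bottle.)

H_0 ≅ Z,  H_1 ≅ Z ⊕ Z/2,  H_2 = 0.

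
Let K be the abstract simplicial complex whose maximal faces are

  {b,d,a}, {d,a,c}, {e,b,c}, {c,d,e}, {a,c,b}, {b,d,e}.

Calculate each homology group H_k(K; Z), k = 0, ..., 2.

H_0 ≅ Z,  H_1 = 0,  H_2 ≅ Z.

K has 5 vertices, 9 edges, 6 triangles.
rank ∂_0 = 0, rank ∂_1 = 4 ⇒ b_0 = 5 − 0 − 4 = 1; all invariant factors of ∂_1 are 1 so no torsion. So H_0 = Z.
rank ∂_1 = 4, rank ∂_2 = 5 ⇒ b_1 = 9 − 4 − 5 = 0; all invariant factors of ∂_2 are 1 so no torsion. So H_1 = 0.
rank ∂_2 = 5, rank ∂_3 = 0 ⇒ b_2 = 6 − 5 − 0 = 1. So H_2 = Z.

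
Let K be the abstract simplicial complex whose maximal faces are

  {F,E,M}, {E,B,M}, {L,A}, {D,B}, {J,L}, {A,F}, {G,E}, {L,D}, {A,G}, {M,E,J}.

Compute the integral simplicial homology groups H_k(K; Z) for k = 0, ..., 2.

K has 9 vertices, 14 edges, 3 triangles.
rank ∂_0 = 0, rank ∂_1 = 8 ⇒ b_0 = 9 − 0 − 8 = 1; all invariant factors of ∂_1 are 1 so no torsion. So H_0 ≅ Z.
rank ∂_1 = 8, rank ∂_2 = 3 ⇒ b_1 = 14 − 8 − 3 = 3; all invariant factors of ∂_2 are 1 so no torsion. So H_1 ≅ Z^3.
rank ∂_2 = 3, rank ∂_3 = 0 ⇒ b_2 = 3 − 3 − 0 = 0. So H_2 ≅ 0.

H_0 ≅ Z,  H_1 ≅ Z^3,  H_2 = 0.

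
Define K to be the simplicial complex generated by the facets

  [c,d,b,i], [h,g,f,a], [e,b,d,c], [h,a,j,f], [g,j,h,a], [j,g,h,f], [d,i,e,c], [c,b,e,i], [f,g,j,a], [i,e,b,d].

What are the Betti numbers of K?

Take the total order a < b < c < d < e < f < g < h < i < j on the vertex set. Then K (dimension 3) consists of the simplices:

  0-simplices (10): a, b, c, d, e, f, g, h, i, j
  1-simplices (20): af, ag, ah, aj, bc, bd, be, bi, cd, ce, ci, de, di, ei, fg, fh, fj, gh, gj, hj
  2-simplices (20): afg, afh, afj, agh, agj, ahj, bcd, bce, bci, bde, bdi, bei, cde, cdi, cei, dei, fgh, fgj, fhj, ghj
  3-simplices (10): afgh, afgj, afhj, aghj, bcde, bcdi, bcei, bdei, cdei, fghj

giving chain groups C_0 ≅ Z^10, C_1 ≅ Z^20, C_2 ≅ Z^20, C_3 ≅ Z^10.

∂_1: C_1 → C_0 sends each edge [p,q] (with p < q) to q − p. For instance
  ∂af = f − a.
The resulting 10×20 matrix has rank 8, and its Smith normal form has invariant factors (1,1,1,1,1,1,1,1).

∂_2: C_2 → C_1 sends each 2-simplex [p,q,r] to [q,r] − [p,r] + [p,q]. For instance
  ∂ahj = hj − aj + ah,
  ∂bde = de − be + bd.
The 20×20 boundary matrix has rank 12 and Smith normal form diag(1,1,1,1,1,1,1,1,1,1,1,1).

∂_3: C_3 → C_2 sends each 3-simplex σ to the alternating sum Σ_i (−1)^i (σ with its i-th vertex removed). For instance
  ∂bcei = cei − bei + bci − bce,
  ∂afgj = fgj − agj + afj − afg.
As a 20×10 matrix over Z this has rank 8, with invariant factors (1,1,1,1,1,1,1,1).

Computing H_k = (kernel of ∂_k) / (image of ∂_{k+1}):

  H_0: rank C_0 − rank ∂_1 = 10 − 8 = 2, and the invariant factors of ∂_1 are all 1, so H_0 ≅ Z^2.
  H_1: rank ker ∂_1 − rank ∂_2 = (20 − 8) − 12 = 0, and the invariant factors of ∂_2 are all 1, so H_1 ≅ 0.
  H_2: rank ker ∂_2 − rank ∂_3 = (20 − 12) − 8 = 0, and the invariant factors of ∂_3 are all 1, so H_2 ≅ 0.
  H_3: rank ker ∂_3 − rank ∂_4 = (10 − 8) − 0 = 2, and there is no ∂_4, so H_3 ≅ Z^2.

Hence the Betti numbers are b_0 = 2, b_1 = 0, b_2 = 0, b_3 = 2.

b_0 = 2, b_1 = 0, b_2 = 0, b_3 = 2.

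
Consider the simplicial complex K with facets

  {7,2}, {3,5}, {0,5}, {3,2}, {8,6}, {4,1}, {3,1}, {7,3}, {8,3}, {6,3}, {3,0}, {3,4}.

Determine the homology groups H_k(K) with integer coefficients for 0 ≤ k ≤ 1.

Order the vertices as 0 < 1 < 2 < 3 < 4 < 5 < 6 < 7 < 8. Listing each simplex with vertices in this order, K has dimension 1 with simplices:

  0-simplices (9): [0], [1], [2], [3], [4], [5], [6], [7], [8]
  1-simplices (12): [0,3], [0,5], [1,3], [1,4], [2,3], [2,7], [3,4], [3,5], [3,6], [3,7], [3,8], [6,8]

so the chain groups are C_0 ≅ Z^9, C_1 ≅ Z^12.

The boundary map ∂_1: C_1 → C_0 maps an edge to its endpoints' difference, ∂[p,q] = q − p. For instance
  ∂[6,8] = [8] − [6].
This gives a 9×12 integer matrix of rank 8; reducing to Smith normal form yields diagonal entries (1,1,1,1,1,1,1,1).

Now H_k = ker ∂_k / im ∂_{k+1}, so:

  H_0: rank C_0 − rank ∂_1 = 9 − 8 = 1, and the invariant factors of ∂_1 are all 1, so H_0 = Z.
  H_1: rank ker ∂_1 − rank ∂_2 = (12 − 8) − 0 = 4, and there is no ∂_2, so H_1 = Z^4.

(K is a triangulation of a wedge of 4 circles.)

H_0 = Z,  H_1 = Z^4.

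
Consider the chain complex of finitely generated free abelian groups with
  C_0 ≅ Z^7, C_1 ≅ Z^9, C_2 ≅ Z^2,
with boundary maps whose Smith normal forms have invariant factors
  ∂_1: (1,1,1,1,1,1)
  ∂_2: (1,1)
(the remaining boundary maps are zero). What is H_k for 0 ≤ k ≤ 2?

H_0: b_0 = 7 − 0 − 6 = 1; torsion from ∂_1 factors > 1: none. So H_0 = Z.
H_1: b_1 = 9 − 6 − 2 = 1; torsion from ∂_2 factors > 1: none. So H_1 = Z.
H_2: b_2 = 2 − 2 − 0 = 0; torsion from ∂_3 factors > 1: none. So H_2 = 0.

H_0 = Z,  H_1 = Z,  H_2 = 0.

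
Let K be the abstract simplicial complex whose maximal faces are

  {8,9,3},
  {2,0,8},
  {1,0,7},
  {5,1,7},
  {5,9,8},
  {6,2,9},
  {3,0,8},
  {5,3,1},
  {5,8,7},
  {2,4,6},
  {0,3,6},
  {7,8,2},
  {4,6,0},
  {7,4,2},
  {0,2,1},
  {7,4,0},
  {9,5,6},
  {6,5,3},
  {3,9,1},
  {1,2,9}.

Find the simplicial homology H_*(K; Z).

Order the vertices as 0 < 1 < 2 < 3 < 4 < 5 < 6 < 7 < 8 < 9. Listing each simplex with vertices in this order, K has dimension 2 with simplices:

  0-simplices (10): [0], [1], [2], [3], [4], [5], [6], [7], [8], [9]
  1-simplices (30): (30 of them)
  2-simplices (20): (20 of them)

giving chain groups C_0 ≅ Z^10, C_1 ≅ Z^30, C_2 ≅ Z^20.

∂_1: C_1 → C_0 maps an edge to its endpoints' difference, ∂[p,q] = q − p.
As a 10×30 matrix over Z this has rank 9, with invariant factors (1,1,1,1,1,1,1,1,1).

∂_2: C_2 → C_1 acts by ∂[p,q,r] = [q,r] − [p,r] + [p,q]. For instance
  ∂[0,1,2] = [1,2] − [0,2] + [0,1],
  ∂[2,4,7] = [4,7] − [2,7] + [2,4].
The 30×20 boundary matrix has rank 20 and Smith normal form diag(1,1,1,1,1,1,1,1,1,1,1,1,1,1,1,1,1,1,1,2).

From H_k ≅ ker(∂_k) / im(∂_{k+1}) we obtain:

  H_0: rank C_0 − rank ∂_1 = 10 − 9 = 1, and the invariant factors of ∂_1 are all 1, so H_0 = Z.
  H_1: rank ker ∂_1 − rank ∂_2 = (30 − 9) − 20 = 1, and ∂_2 has invariant factor 2 > 1, so H_1 = Z ⊕ Z/2Z.
  H_2: rank ker ∂_2 − rank ∂_3 = (20 − 20) − 0 = 0, and there is no ∂_3, so H_2 = 0.

H_0 ≅ Z,  H_1 ≅ Z ⊕ Z/2Z,  H_2 = 0.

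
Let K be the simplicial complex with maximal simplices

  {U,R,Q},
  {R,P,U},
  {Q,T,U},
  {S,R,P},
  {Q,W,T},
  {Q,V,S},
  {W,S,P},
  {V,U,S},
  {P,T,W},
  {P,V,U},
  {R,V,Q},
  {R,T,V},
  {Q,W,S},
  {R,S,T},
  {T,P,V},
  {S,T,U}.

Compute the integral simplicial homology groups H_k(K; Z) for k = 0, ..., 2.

We work with the vertex ordering P < Q < R < S < T < U < V < W. The simplices of K, each written with vertices in increasing order, are:

  0-simplices (8): P, Q, R, S, T, U, V, W
  1-simplices (24): PR, PS, PT, PU, PV, PW, QR, QS, QT, QU, QV, QW, RS, RT, RU, RV, ST, SU, SV, SW, TU, TV, TW, UV
  2-simplices (16): PRS, PRU, PSW, PTV, PTW, PUV, QRU, QRV, QSV, QSW, QTU, QTW, RST, RTV, STU, SUV

giving chain groups C_0 ≅ Z^8, C_1 ≅ Z^24, C_2 ≅ Z^16.

The boundary map ∂_1: C_1 → C_0 is given by ∂[p,q] = [q] − [p]. For instance
  ∂PW = W − P.
As a 8×24 matrix over Z this has rank 7, with invariant factors (1,1,1,1,1,1,1).

∂_2: C_2 → C_1 acts by ∂[p,q,r] = [q,r] − [p,r] + [p,q]. For instance
  ∂STU = TU − SU + ST,
  ∂QTW = TW − QW + QT.
This gives a 24×16 integer matrix of rank 15; reducing to Smith normal form yields diagonal entries (1,1,1,1,1,1,1,1,1,1,1,1,1,1,1).

Reading off H_k = ker ∂_k / im ∂_{k+1}:

  H_0: rank C_0 − rank ∂_1 = 8 − 7 = 1, and the invariant factors of ∂_1 are all 1, so H_0 = Z.
  H_1: rank ker ∂_1 − rank ∂_2 = (24 − 7) − 15 = 2, and the invariant factors of ∂_2 are all 1, so H_1 = Z^2.
  H_2: rank ker ∂_2 − rank ∂_3 = (16 − 15) − 0 = 1, and there is no ∂_3, so H_2 = Z.

H_0 ≅ Z,  H_1 ≅ Z^2,  H_2 ≅ Z.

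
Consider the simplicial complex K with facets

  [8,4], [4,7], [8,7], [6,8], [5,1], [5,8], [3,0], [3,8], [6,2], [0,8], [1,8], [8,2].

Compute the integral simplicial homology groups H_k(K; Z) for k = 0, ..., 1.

H_0 = Z,  H_1 = Z^4.

Order the vertices as 0 < 1 < 2 < 3 < 4 < 5 < 6 < 7 < 8. Listing each simplex with vertices in this order, K has dimension 1 with simplices:

  0-simplices (9): [0], [1], [2], [3], [4], [5], [6], [7], [8]
  1-simplices (12): [0,3], [0,8], [1,5], [1,8], [2,6], [2,8], [3,8], [4,7], [4,8], [5,8], [6,8], [7,8]

Hence C_0 ≅ Z^9, C_1 ≅ Z^12.

Boundary ∂_1: C_1 → C_0 sends each edge [p,q] (with p < q) to q − p.
The resulting 9×12 matrix has rank 8, and its Smith normal form has invariant factors (1,1,1,1,1,1,1,1).

Now H_k = ker ∂_k / im ∂_{k+1}, so:

  H_0: rank C_0 − rank ∂_1 = 9 − 8 = 1, and the invariant factors of ∂_1 are all 1, so H_0 = Z.
  H_1: rank ker ∂_1 − rank ∂_2 = (12 − 8) − 0 = 4, and there is no ∂_2, so H_1 = Z^4.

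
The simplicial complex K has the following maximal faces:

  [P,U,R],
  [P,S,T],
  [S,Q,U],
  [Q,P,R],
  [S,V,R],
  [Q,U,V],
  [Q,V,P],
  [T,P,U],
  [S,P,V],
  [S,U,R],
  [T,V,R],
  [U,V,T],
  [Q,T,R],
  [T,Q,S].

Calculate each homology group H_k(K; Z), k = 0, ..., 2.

H_0 = Z,  H_1 = Z^2,  H_2 = Z.

Order the vertices as P < Q < R < S < T < U < V. Listing each simplex with vertices in this order, K has dimension 2 with simplices:

  0-simplices (7): P, Q, R, S, T, U, V
  1-simplices (21): PQ, PR, PS, PT, PU, PV, QR, QS, QT, QU, QV, RS, RT, RU, RV, ST, SU, SV, TU, TV, UV
  2-simplices (14): PQR, PQV, PRU, PST, PSV, PTU, QRT, QST, QSU, QUV, RSU, RSV, RTV, TUV

giving chain groups C_0 ≅ Z^7, C_1 ≅ Z^21, C_2 ≅ Z^14.

∂_1: C_1 → C_0 is given by ∂[p,q] = [q] − [p]. For instance
  ∂PT = T − P.
This gives a 7×21 integer matrix of rank 6; reducing to Smith normal form yields diagonal entries (1,1,1,1,1,1).

∂_2: C_2 → C_1 sends each 2-simplex [p,q,r] to [q,r] − [p,r] + [p,q]. For instance
  ∂RSU = SU − RU + RS,
  ∂PQR = QR − PR + PQ.
This gives a 21×14 integer matrix of rank 13; reducing to Smith normal form yields diagonal entries (1,1,1,1,1,1,1,1,1,1,1,1,1).

Reading off H_k = ker ∂_k / im ∂_{k+1}:

  H_0: rank C_0 − rank ∂_1 = 7 − 6 = 1, and the invariant factors of ∂_1 are all 1, so H_0 = Z.
  H_1: rank ker ∂_1 − rank ∂_2 = (21 − 6) − 13 = 2, and the invariant factors of ∂_2 are all 1, so H_1 = Z^2.
  H_2: rank ker ∂_2 − rank ∂_3 = (14 − 13) − 0 = 1, and there is no ∂_3, so H_2 = Z.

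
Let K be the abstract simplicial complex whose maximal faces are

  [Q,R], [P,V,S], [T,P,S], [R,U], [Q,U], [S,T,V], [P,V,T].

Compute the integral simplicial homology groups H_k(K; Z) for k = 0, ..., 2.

Take the total order P < Q < R < S < T < U < V on the vertex set. Then K (dimension 2) consists of the simplices:

  0-simplices (7): P, Q, R, S, T, U, V
  1-simplices (9): PS, PT, PV, QR, QU, RU, ST, SV, TV
  2-simplices (4): PST, PSV, PTV, STV

so the chain groups are C_0 ≅ Z^7, C_1 ≅ Z^9, C_2 ≅ Z^4.

∂_1: C_1 → C_0 maps an edge to its endpoints' difference, ∂[p,q] = q − p. For instance
  ∂QR = R − Q.
The resulting 7×9 matrix has rank 5, and its Smith normal form has invariant factors (1,1,1,1,1).

Boundary ∂_2: C_2 → C_1 sends each 2-simplex [p,q,r] to [q,r] − [p,r] + [p,q]. For instance
  ∂PTV = TV − PV + PT,
  ∂PST = ST − PT + PS.
As a 9×4 matrix over Z this has rank 3, with invariant factors (1,1,1).

Reading off H_k = ker ∂_k / im ∂_{k+1}:

  H_0: rank C_0 − rank ∂_1 = 7 − 5 = 2, and the invariant factors of ∂_1 are all 1, so H_0 = Z^2.
  H_1: rank ker ∂_1 − rank ∂_2 = (9 − 5) − 3 = 1, and the invariant factors of ∂_2 are all 1, so H_1 = Z.
  H_2: rank ker ∂_2 − rank ∂_3 = (4 − 3) − 0 = 1, and there is no ∂_3, so H_2 = Z.

H_0 ≅ Z^2,  H_1 ≅ Z,  H_2 ≅ Z.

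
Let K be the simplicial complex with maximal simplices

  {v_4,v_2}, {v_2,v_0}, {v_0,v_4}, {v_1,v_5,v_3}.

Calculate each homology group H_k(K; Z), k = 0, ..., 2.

K has 6 vertices, 6 edges, 1 triangle.
rank ∂_0 = 0, rank ∂_1 = 4 ⇒ b_0 = 6 − 0 − 4 = 2; all invariant factors of ∂_1 are 1 so no torsion. So H_0 = Z^2.
rank ∂_1 = 4, rank ∂_2 = 1 ⇒ b_1 = 6 − 4 − 1 = 1; all invariant factors of ∂_2 are 1 so no torsion. So H_1 = Z.
rank ∂_2 = 1, rank ∂_3 = 0 ⇒ b_2 = 1 − 1 − 0 = 0. So H_2 = 0.

H_0 ≅ Z^2,  H_1 ≅ Z,  H_2 = 0.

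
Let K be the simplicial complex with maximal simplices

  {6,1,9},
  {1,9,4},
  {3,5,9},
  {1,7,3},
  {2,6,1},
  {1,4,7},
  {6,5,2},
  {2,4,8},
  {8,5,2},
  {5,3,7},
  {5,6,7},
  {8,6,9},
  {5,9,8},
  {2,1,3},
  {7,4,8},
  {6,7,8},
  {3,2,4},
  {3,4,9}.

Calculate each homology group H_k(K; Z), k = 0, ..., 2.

Fix the vertex order 1 < 2 < 3 < 4 < 5 < 6 < 7 < 8 < 9 and write every simplex with vertices in increasing order. Then dim K = 2 and the simplices of K are:

  0-simplices (9): [1], [2], [3], [4], [5], [6], [7], [8], [9]
  1-simplices (27): (27 of them)
  2-simplices (18): [1,2,3], [1,2,6], [1,3,7], [1,4,7], [1,4,9], [1,6,9], [2,3,4], [2,4,8], [2,5,6], [2,5,8], [3,4,9], [3,5,7], [3,5,9], [4,7,8], [5,6,7], [5,8,9], [6,7,8], [6,8,9]

Hence C_0 ≅ Z^9, C_1 ≅ Z^27, C_2 ≅ Z^18.

∂_1: C_1 → C_0 is given by ∂[p,q] = [q] − [p]. For instance
  ∂[5,7] = [7] − [5].
As a 9×27 matrix over Z this has rank 8, with invariant factors (1,1,1,1,1,1,1,1).

∂_2: C_2 → C_1 sends each 2-simplex [p,q,r] to [q,r] − [p,r] + [p,q]. For instance
  ∂[3,5,9] = [5,9] − [3,9] + [3,5],
  ∂[3,4,9] = [4,9] − [3,9] + [3,4].
The 27×18 boundary matrix has rank 18 and Smith normal form diag(1,1,1,1,1,1,1,1,1,1,1,1,1,1,1,1,1,2).

Now H_k = ker ∂_k / im ∂_{k+1}, so:

  H_0: rank C_0 − rank ∂_1 = 9 − 8 = 1, and the invariant factors of ∂_1 are all 1, so H_0 = Z.
  H_1: rank ker ∂_1 − rank ∂_2 = (27 − 8) − 18 = 1, and ∂_2 has invariant factor 2 > 1, so H_1 = Z ⊕ Z_2.
  H_2: rank ker ∂_2 − rank ∂_3 = (18 − 18) − 0 = 0, and there is no ∂_3, so H_2 = 0.

As a check, the Euler characteristic is 9 − 27 + 18 = 0, which agrees with 1 − 1 + 0 = 0.

H_0 = Z,  H_1 = Z ⊕ Z_2,  H_2 = 0.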